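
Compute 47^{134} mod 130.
129

Using successive squaring:
Binary expansion of 134: 10000110
Powers of 47 mod 130 (each is the square of the previous):
  47^1 ≡ 47 (mod 130)
  47^2 ≡ 47² = 2209 ≡ 129 (mod 130)
  47^4 ≡ 129² = 16641 ≡ 1 (mod 130)
  47^8 ≡ 1² = 1 ≡ 1 (mod 130)
  47^16 ≡ 1² = 1 ≡ 1 (mod 130)
  47^32 ≡ 1² = 1 ≡ 1 (mod 130)
  47^64 ≡ 1² = 1 ≡ 1 (mod 130)
  47^128 ≡ 1² = 1 ≡ 1 (mod 130)
134 = 128 + 4 + 2, so 47^134 = 47^128 × 47^4 × 47^2 ≡ 1 × 1 × 129 (mod 130)
Multiplying step by step:
  1 × 1 = 1 ≡ 1 (mod 130)
  1 × 129 = 129 ≡ 129 (mod 130)
Result: 47^134 ≡ 129 (mod 130)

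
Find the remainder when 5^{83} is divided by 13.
By Fermat: 5^{12} ≡ 1 (mod 13). 83 = 6×12 + 11. So 5^{83} ≡ 5^{11} ≡ 8 (mod 13)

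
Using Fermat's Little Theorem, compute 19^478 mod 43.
By Fermat: 19^{42} ≡ 1 (mod 43). 478 ≡ 16 (mod 42). So 19^{478} ≡ 19^{16} ≡ 10 (mod 43)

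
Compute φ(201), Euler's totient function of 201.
132

Prime factorization: 201 = 3 × 67
Using the formula φ(n) = n × Π(1 - 1/p) for each prime factor p:
φ(201) = 201 × (1 - 1/3) × (1 - 1/67)
φ(201) = 132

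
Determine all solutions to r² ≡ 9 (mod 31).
The square roots of 9 mod 31 are 28 and 3. Verify: 28² = 784 ≡ 9 (mod 31)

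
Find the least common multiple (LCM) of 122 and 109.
13298

First find GCD(122, 109) using the Euclidean algorithm:
122 = 1 × 109 + 13
109 = 8 × 13 + 5
13 = 2 × 5 + 3
5 = 1 × 3 + 2
3 = 1 × 2 + 1
2 = 2 × 1 + 0
GCD(122, 109) = 1

LCM formula: LCM(a, b) = (a × b) / GCD(a, b)
LCM(122, 109) = (122 × 109) / 1
LCM(122, 109) = 13298 / 1
LCM(122, 109) = 13298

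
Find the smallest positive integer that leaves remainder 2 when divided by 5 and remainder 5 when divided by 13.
M = 5 × 13 = 65. M₁ = 13, y₁ ≡ 2 (mod 5). M₂ = 5, y₂ ≡ 8 (mod 13). t = 2×13×2 + 5×5×8 ≡ 57 (mod 65). The smallest positive such number is 57.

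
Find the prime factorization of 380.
2^2 × 5 × 19

Divide by primes starting from smallest:
380 ÷ 2 = 190
190 ÷ 2 = 95
95 ÷ 5 = 19
19 ÷ 19 = 1

380 = 2^2 × 5 × 19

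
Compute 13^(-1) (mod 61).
47

Using Extended Euclidean Algorithm:
gcd(13, 61) = 1
Bezout coefficients: 13 × -14 + 61 × 3 = 1
So 13 × -14 ≡ 1 (mod 61)
The inverse is -14 mod 61 = 47
Verification: 13 × 47 = 611 = 10 × 61 + 1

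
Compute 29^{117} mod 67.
1

Using successive squaring:
Binary expansion of 117: 1110101
Powers of 29 mod 67 (each is the square of the previous):
  29^1 ≡ 29 (mod 67)
  29^2 ≡ 29² = 841 ≡ 37 (mod 67)
  29^4 ≡ 37² = 1369 ≡ 29 (mod 67)
  29^8 ≡ 29² = 841 ≡ 37 (mod 67)
  29^16 ≡ 37² = 1369 ≡ 29 (mod 67)
  29^32 ≡ 29² = 841 ≡ 37 (mod 67)
  29^64 ≡ 37² = 1369 ≡ 29 (mod 67)
117 = 64 + 32 + 16 + 4 + 1, so 29^117 = 29^64 × 29^32 × 29^16 × 29^4 × 29^1 ≡ 29 × 37 × 29 × 29 × 29 (mod 67)
Multiplying step by step:
  29 × 37 = 1073 ≡ 1 (mod 67)
  1 × 29 = 29 ≡ 29 (mod 67)
  29 × 29 = 841 ≡ 37 (mod 67)
  37 × 29 = 1073 ≡ 1 (mod 67)
Result: 29^117 ≡ 1 (mod 67)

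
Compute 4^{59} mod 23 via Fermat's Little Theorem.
3

By Fermat's Little Theorem, a^(p-1) ≡ 1 (mod p) for prime p and gcd(a, p) = 1
Here p = 23, so 4^22 ≡ 1 (mod 23)
We can reduce the exponent: 59 mod 22 = 15
So 4^59 ≡ 4^15 (mod 23)
Computing: 4^15 mod 23 = 3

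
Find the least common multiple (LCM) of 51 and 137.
6987

First find GCD(51, 137) using the Euclidean algorithm:
51 = 0 × 137 + 51
137 = 2 × 51 + 35
51 = 1 × 35 + 16
35 = 2 × 16 + 3
16 = 5 × 3 + 1
3 = 3 × 1 + 0
GCD(51, 137) = 1

LCM formula: LCM(a, b) = (a × b) / GCD(a, b)
LCM(51, 137) = (51 × 137) / 1
LCM(51, 137) = 6987 / 1
LCM(51, 137) = 6987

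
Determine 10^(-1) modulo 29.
10^(-1) ≡ 3 (mod 29). Verification: 10 × 3 = 30 ≡ 1 (mod 29)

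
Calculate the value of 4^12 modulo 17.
Using repeated squaring. 12 = 8 + 4 (binary 1100). Repeated squaring mod 17: 4^1 ≡ 4; 4^2 ≡ 4² = 16 ≡ 16; 4^4 ≡ 16² = 256 ≡ 1; 4^8 ≡ 1² = 1 ≡ 1. Multiply: 4^12 = 4^8 × 4^4 ≡ 1 × 1 (mod 17): 1 × 1 = 1 ≡ 1. So 4^12 ≡ 1 (mod 17).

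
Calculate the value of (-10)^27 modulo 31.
Using repeated squaring. (-10) ≡ 21 (mod 31). 27 = 16 + 8 + 2 + 1 (binary 11011). Repeated squaring mod 31: 21^1 ≡ 21; 21^2 ≡ 21² = 441 ≡ 7; 21^4 ≡ 7² = 49 ≡ 18; 21^8 ≡ 18² = 324 ≡ 14; 21^16 ≡ 14² = 196 ≡ 10. Multiply: (-10)^27 ≡ 21^16 × 21^8 × 21^2 × 21^1 ≡ 10 × 14 × 7 × 21 (mod 31): 10 × 14 = 140 ≡ 16; 16 × 7 = 112 ≡ 19; 19 × 21 = 399 ≡ 27. So (-10)^27 ≡ 27 (mod 31).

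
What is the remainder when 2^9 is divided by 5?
9 = 8 + 1 (binary 1001). Repeated squaring mod 5: 2^1 ≡ 2; 2^2 ≡ 2² = 4 ≡ 4; 2^4 ≡ 4² = 16 ≡ 1; 2^8 ≡ 1² = 1 ≡ 1. Multiply: 2^9 = 2^8 × 2^1 ≡ 1 × 2 (mod 5): 1 × 2 = 2 ≡ 2. So 2^9 ≡ 2 (mod 5).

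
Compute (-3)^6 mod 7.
(-3) ≡ 4 (mod 7). 6 = 4 + 2 (binary 110). Repeated squaring mod 7: 4^1 ≡ 4; 4^2 ≡ 4² = 16 ≡ 2; 4^4 ≡ 2² = 4 ≡ 4. Multiply: (-3)^6 ≡ 4^4 × 4^2 ≡ 4 × 2 (mod 7): 4 × 2 = 8 ≡ 1. So (-3)^6 ≡ 1 (mod 7).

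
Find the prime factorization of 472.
2^3 × 59

Divide by primes starting from smallest:
472 ÷ 2 = 236
236 ÷ 2 = 118
118 ÷ 2 = 59
59 ÷ 59 = 1

472 = 2^3 × 59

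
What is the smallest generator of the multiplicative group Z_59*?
p - 1 = 58 has prime divisors 2, 29. h is a primitive root mod 59 iff h^(58/q) ≢ 1 (mod 59) for each such q.
h = 2: 2^29 ≡ 58, 2^2 ≡ 4 (mod 59); none is 1, so 2 has order 58 and is a primitive root.
The smallest primitive root mod 59 is g = 2.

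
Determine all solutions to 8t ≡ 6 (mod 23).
18

Since gcd(8, 23) = 1 divides 6, a solution exists.
Multiply both sides by the inverse of 8 mod 23:
  8^(-1) mod 23 = 3
  x ≡ 3 × 6 ≡ 18 ≡ 18 (mod 23)
Verification: 8 × 18 = 144 = 6 × 23 + 6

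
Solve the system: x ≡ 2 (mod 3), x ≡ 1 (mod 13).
M = 3 × 13 = 39. M₁ = 13, y₁ ≡ 1 (mod 3). M₂ = 3, y₂ ≡ 9 (mod 13). x = 2×13×1 + 1×3×9 ≡ 14 (mod 39)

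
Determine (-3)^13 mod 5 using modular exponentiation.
Using Fermat: (-3)^{4} ≡ 1 (mod 5). 13 ≡ 1 (mod 4). So (-3)^{13} ≡ (-3)^{1} ≡ 2 (mod 5)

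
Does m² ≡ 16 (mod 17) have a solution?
By Euler's criterion: 16^{8} ≡ 1 (mod 17). Since this equals 1, 16 is a QR.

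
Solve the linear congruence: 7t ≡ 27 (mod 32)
13

Since gcd(7, 32) = 1 divides 27, a solution exists.
Multiply both sides by the inverse of 7 mod 32:
  7^(-1) mod 32 = 23
  x ≡ 23 × 27 ≡ 621 ≡ 13 (mod 32)
Verification: 7 × 13 = 91 = 2 × 32 + 27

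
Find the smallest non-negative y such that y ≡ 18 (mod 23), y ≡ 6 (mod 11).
248

Using the Chinese Remainder Theorem:
M = product of moduli = 253
For equation 1: M_1 = 11, 11 ≡ 11 (mod 23), inverse of 11 mod 23 is 21 (check: 11 × 21 = 231 ≡ 1 (mod 23))
For equation 2: M_2 = 23, 23 ≡ 1 (mod 11), inverse of 23 mod 11 is 1 (check: 1 × 1 = 1 ≡ 1 (mod 11))
Combine: y ≡ Σ r_i×M_i×(M_i⁻¹ mod m_i) = 18×11×21 + 6×23×1 = 4158 + 138 = 4296
4296 mod 253 = 248
y ≡ 248 (mod 253)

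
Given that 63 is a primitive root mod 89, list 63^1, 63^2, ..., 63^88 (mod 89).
g^1, g^2, ..., g^{88} mod 89: {63, 53, 46, 50, 35, 69, 75, 8, 59, 68, 12, 44, 13, 18, 66, 64, 27, 10, 7, 85, 15, 55, 83, 67, 38, 80, 56, 57, 31, 84, 41, 2, 37, 17, 3, 11, 70, 49, 61, 16, 29, 47, 24, 88, 26, 36, 43, 39, 54, 20, 14, 81, 30, 21, 77, 45, 76, 71, 23, 25, 62, 79, 82, 4, 74, 34, 6, 22, 51, 9, 33, 32, 58, 5, 48, 87, 52, 72, 86, 78, 19, 40, 28, 73, 60, 42, 65, 1}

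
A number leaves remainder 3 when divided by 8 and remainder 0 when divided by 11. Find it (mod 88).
M = 8 × 11 = 88. M₁ = 11, y₁ ≡ 3 (mod 8). M₂ = 8, y₂ ≡ 7 (mod 11). k = 3×11×3 + 0×8×7 ≡ 11 (mod 88)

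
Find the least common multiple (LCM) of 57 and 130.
7410

First find GCD(57, 130) using the Euclidean algorithm:
57 = 0 × 130 + 57
130 = 2 × 57 + 16
57 = 3 × 16 + 9
16 = 1 × 9 + 7
9 = 1 × 7 + 2
7 = 3 × 2 + 1
2 = 2 × 1 + 0
GCD(57, 130) = 1

LCM formula: LCM(a, b) = (a × b) / GCD(a, b)
LCM(57, 130) = (57 × 130) / 1
LCM(57, 130) = 7410 / 1
LCM(57, 130) = 7410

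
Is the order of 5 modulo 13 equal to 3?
No, the actual order is 4, not 3.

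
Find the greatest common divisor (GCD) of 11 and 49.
1

Using the Euclidean algorithm:
11 = 0 × 49 + 11
49 = 4 × 11 + 5
11 = 2 × 5 + 1
5 = 5 × 1 + 0

GCD(11, 49) = 1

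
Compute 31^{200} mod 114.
49

Using successive squaring:
Binary expansion of 200: 11001000
Powers of 31 mod 114 (each is the square of the previous):
  31^1 ≡ 31 (mod 114)
  31^2 ≡ 31² = 961 ≡ 49 (mod 114)
  31^4 ≡ 49² = 2401 ≡ 7 (mod 114)
  31^8 ≡ 7² = 49 ≡ 49 (mod 114)
  31^16 ≡ 49² = 2401 ≡ 7 (mod 114)
  31^32 ≡ 7² = 49 ≡ 49 (mod 114)
  31^64 ≡ 49² = 2401 ≡ 7 (mod 114)
  31^128 ≡ 7² = 49 ≡ 49 (mod 114)
200 = 128 + 64 + 8, so 31^200 = 31^128 × 31^64 × 31^8 ≡ 49 × 7 × 49 (mod 114)
Multiplying step by step:
  49 × 7 = 343 ≡ 1 (mod 114)
  1 × 49 = 49 ≡ 49 (mod 114)
Result: 31^200 ≡ 49 (mod 114)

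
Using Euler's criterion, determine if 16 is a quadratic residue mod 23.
By Euler's criterion: 16^{11} ≡ 1 (mod 23). Since this equals 1, 16 is a QR.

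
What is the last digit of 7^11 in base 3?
Using Fermat: 7^{2} ≡ 1 (mod 3). 11 ≡ 1 (mod 2). So 7^{11} ≡ 7^{1} ≡ 1 (mod 3)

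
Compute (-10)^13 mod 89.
Using repeated squaring. (-10) ≡ 79 (mod 89). 13 = 8 + 4 + 1 (binary 1101). Repeated squaring mod 89: 79^1 ≡ 79; 79^2 ≡ 79² = 6241 ≡ 11; 79^4 ≡ 11² = 121 ≡ 32; 79^8 ≡ 32² = 1024 ≡ 45. Multiply: (-10)^13 ≡ 79^8 × 79^4 × 79^1 ≡ 45 × 32 × 79 (mod 89): 45 × 32 = 1440 ≡ 16; 16 × 79 = 1264 ≡ 18. So (-10)^13 ≡ 18 (mod 89).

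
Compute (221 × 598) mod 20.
18

(221 × 598) = 132158
132158 mod 20 = 18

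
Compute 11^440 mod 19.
Using Fermat: 11^{18} ≡ 1 (mod 19). 440 ≡ 8 (mod 18). So 11^{440} ≡ 11^{8} ≡ 7 (mod 19)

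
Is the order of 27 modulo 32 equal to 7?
No, the actual order is 8, not 7.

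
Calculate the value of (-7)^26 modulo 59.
Using repeated squaring. (-7) ≡ 52 (mod 59). 26 = 16 + 8 + 2 (binary 11010). Repeated squaring mod 59: 52^1 ≡ 52; 52^2 ≡ 52² = 2704 ≡ 49; 52^4 ≡ 49² = 2401 ≡ 41; 52^8 ≡ 41² = 1681 ≡ 29; 52^16 ≡ 29² = 841 ≡ 15. Multiply: (-7)^26 ≡ 52^16 × 52^8 × 52^2 ≡ 15 × 29 × 49 (mod 59): 15 × 29 = 435 ≡ 22; 22 × 49 = 1078 ≡ 16. So (-7)^26 ≡ 16 (mod 59).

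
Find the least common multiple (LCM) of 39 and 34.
1326

First find GCD(39, 34) using the Euclidean algorithm:
39 = 1 × 34 + 5
34 = 6 × 5 + 4
5 = 1 × 4 + 1
4 = 4 × 1 + 0
GCD(39, 34) = 1

LCM formula: LCM(a, b) = (a × b) / GCD(a, b)
LCM(39, 34) = (39 × 34) / 1
LCM(39, 34) = 1326 / 1
LCM(39, 34) = 1326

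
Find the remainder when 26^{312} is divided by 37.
By Fermat: 26^{36} ≡ 1 (mod 37). 312 = 8×36 + 24. So 26^{312} ≡ 26^{24} ≡ 1 (mod 37)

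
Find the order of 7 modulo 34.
Powers of 7 mod 34: 7^1≡7, 7^2≡15, 7^3≡3, 7^4≡21, 7^5≡11, 7^6≡9, 7^7≡29, 7^8≡33, 7^9≡27, 7^10≡19, 7^11≡31, 7^12≡13, 7^13≡23, 7^14≡25, 7^15≡5, 7^16≡1. Order = 16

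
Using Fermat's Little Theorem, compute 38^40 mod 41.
By Fermat's Little Theorem, 38^{40} ≡ 1 (mod 41) since 41 is prime and gcd(38, 41) = 1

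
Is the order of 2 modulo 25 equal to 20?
Yes, ord_25(2) = 20.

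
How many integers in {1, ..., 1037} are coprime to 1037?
960

Prime factorization: 1037 = 17 × 61
Using the formula φ(n) = n × Π(1 - 1/p) for each prime factor p:
φ(1037) = 1037 × (1 - 1/17) × (1 - 1/61)
φ(1037) = 960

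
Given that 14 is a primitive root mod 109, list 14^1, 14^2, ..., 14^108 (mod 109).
g^1, g^2, ..., g^{108} mod 109: {14, 87, 19, 48, 18, 34, 40, 15, 101, 106, 67, 66, 52, 74, 55, 7, 98, 64, 24, 9, 17, 20, 62, 105, 53, 88, 33, 26, 37, 82, 58, 49, 32, 12, 59, 63, 10, 31, 107, 81, 44, 71, 13, 73, 41, 29, 79, 16, 6, 84, 86, 5, 70, 108, 95, 22, 90, 61, 91, 75, 69, 94, 8, 3, 42, 43, 57, 35, 54, 102, 11, 45, 85, 100, 92, 89, 47, 4, 56, 21, 76, 83, 72, 27, 51, 60, 77, 97, 50, 46, 99, 78, 2, 28, 65, 38, 96, 36, 68, 80, 30, 93, 103, 25, 23, 104, 39, 1}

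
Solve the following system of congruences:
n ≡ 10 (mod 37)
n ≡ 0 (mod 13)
195

Using the Chinese Remainder Theorem:
M = product of moduli = 481
For equation 1: M_1 = 13, 13 ≡ 13 (mod 37), inverse of 13 mod 37 is 20 (check: 13 × 20 = 260 ≡ 1 (mod 37))
For equation 2: M_2 = 37, 37 ≡ 11 (mod 13), inverse of 37 mod 13 is 6 (check: 11 × 6 = 66 ≡ 1 (mod 13))
Combine: n ≡ Σ r_i×M_i×(M_i⁻¹ mod m_i) = 10×13×20 + 0×37×6 = 2600 + 0 = 2600
2600 mod 481 = 195
n ≡ 195 (mod 481)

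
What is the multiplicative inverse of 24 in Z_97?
93

Using Extended Euclidean Algorithm:
gcd(24, 97) = 1
Bezout coefficients: 24 × -4 + 97 × 1 = 1
So 24 × -4 ≡ 1 (mod 97)
The inverse is -4 mod 97 = 93
Verification: 24 × 93 = 2232 = 23 × 97 + 1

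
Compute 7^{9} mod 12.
7

Using successive squaring:
Binary expansion of 9: 1001
Powers of 7 mod 12 (each is the square of the previous):
  7^1 ≡ 7 (mod 12)
  7^2 ≡ 7² = 49 ≡ 1 (mod 12)
  7^4 ≡ 1² = 1 ≡ 1 (mod 12)
  7^8 ≡ 1² = 1 ≡ 1 (mod 12)
9 = 8 + 1, so 7^9 = 7^8 × 7^1 ≡ 1 × 7 (mod 12)
Multiplying step by step:
  1 × 7 = 7 ≡ 7 (mod 12)
Result: 7^9 ≡ 7 (mod 12)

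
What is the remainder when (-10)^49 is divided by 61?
Using repeated squaring. (-10) ≡ 51 (mod 61). 49 = 32 + 16 + 1 (binary 110001). Repeated squaring mod 61: 51^1 ≡ 51; 51^2 ≡ 51² = 2601 ≡ 39; 51^4 ≡ 39² = 1521 ≡ 57; 51^8 ≡ 57² = 3249 ≡ 16; 51^16 ≡ 16² = 256 ≡ 12; 51^32 ≡ 12² = 144 ≡ 22. Multiply: (-10)^49 ≡ 51^32 × 51^16 × 51^1 ≡ 22 × 12 × 51 (mod 61): 22 × 12 = 264 ≡ 20; 20 × 51 = 1020 ≡ 44. So (-10)^49 ≡ 44 (mod 61).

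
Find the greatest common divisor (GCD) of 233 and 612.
1

Using the Euclidean algorithm:
233 = 0 × 612 + 233
612 = 2 × 233 + 146
233 = 1 × 146 + 87
146 = 1 × 87 + 59
87 = 1 × 59 + 28
59 = 2 × 28 + 3
28 = 9 × 3 + 1
3 = 3 × 1 + 0

GCD(233, 612) = 1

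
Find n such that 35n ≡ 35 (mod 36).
1

Since gcd(35, 36) = 1 divides 35, a solution exists.
Multiply both sides by the inverse of 35 mod 36:
  35^(-1) mod 36 = 35
  x ≡ 35 × 35 ≡ 1225 ≡ 1 (mod 36)
Verification: 35 × 1 = 35 = 0 × 36 + 35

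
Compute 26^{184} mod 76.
64

Using successive squaring:
Binary expansion of 184: 10111000
Powers of 26 mod 76 (each is the square of the previous):
  26^1 ≡ 26 (mod 76)
  26^2 ≡ 26² = 676 ≡ 68 (mod 76)
  26^4 ≡ 68² = 4624 ≡ 64 (mod 76)
  26^8 ≡ 64² = 4096 ≡ 68 (mod 76)
  26^16 ≡ 68² = 4624 ≡ 64 (mod 76)
  26^32 ≡ 64² = 4096 ≡ 68 (mod 76)
  26^64 ≡ 68² = 4624 ≡ 64 (mod 76)
  26^128 ≡ 64² = 4096 ≡ 68 (mod 76)
184 = 128 + 32 + 16 + 8, so 26^184 = 26^128 × 26^32 × 26^16 × 26^8 ≡ 68 × 68 × 64 × 68 (mod 76)
Multiplying step by step:
  68 × 68 = 4624 ≡ 64 (mod 76)
  64 × 64 = 4096 ≡ 68 (mod 76)
  68 × 68 = 4624 ≡ 64 (mod 76)
Result: 26^184 ≡ 64 (mod 76)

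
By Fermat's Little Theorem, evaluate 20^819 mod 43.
By Fermat: 20^{42} ≡ 1 (mod 43). 819 ≡ 21 (mod 42). So 20^{819} ≡ 20^{21} ≡ 42 (mod 43)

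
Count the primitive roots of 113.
48

The number of primitive roots modulo p is φ(p-1) = φ(112)
φ(112) = 48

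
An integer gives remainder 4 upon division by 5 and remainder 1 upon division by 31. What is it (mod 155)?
M = 5 × 31 = 155. M₁ = 31, y₁ ≡ 1 (mod 5). M₂ = 5, y₂ ≡ 25 (mod 31). m = 4×31×1 + 1×5×25 ≡ 94 (mod 155). The smallest positive such number is 94.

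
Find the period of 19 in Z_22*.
Powers of 19 mod 22: 19^1≡19, 19^2≡9, 19^3≡17, 19^4≡15, 19^5≡21, 19^6≡3, 19^7≡13, 19^8≡5, 19^9≡7, 19^10≡1. Order = 10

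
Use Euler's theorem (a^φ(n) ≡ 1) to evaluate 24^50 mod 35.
By Euler: 24^{24} ≡ 1 (mod 35) since gcd(24, 35) = 1. 50 = 2×24 + 2. So 24^{50} ≡ 24^{2} ≡ 16 (mod 35)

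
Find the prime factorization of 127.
127

Divide by primes starting from smallest:
127 ÷ 127 = 1

127 = 127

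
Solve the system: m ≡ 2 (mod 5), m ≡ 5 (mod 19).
M = 5 × 19 = 95. M₁ = 19, y₁ ≡ 4 (mod 5). M₂ = 5, y₂ ≡ 4 (mod 19). m = 2×19×4 + 5×5×4 ≡ 62 (mod 95)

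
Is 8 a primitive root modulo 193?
p - 1 = 192 has prime divisors 2, 3. Check 8^(192/q) mod 193 for each: 8^(192/2) = 8^96 ≡ 1, 8^(192/3) = 8^64 ≡ 1 (mod 193). Since 8^96 ≡ 1 (mod 193), the order of 8 divides 96 (in fact the order is 32) ≠ 192, so it is not a primitive root.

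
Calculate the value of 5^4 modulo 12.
4 = 4 (binary 100). Repeated squaring mod 12: 5^1 ≡ 5; 5^2 ≡ 5² = 25 ≡ 1; 5^4 ≡ 1² = 1 ≡ 1. So 5^4 ≡ 1 (mod 12).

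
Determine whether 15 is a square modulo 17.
By Euler's criterion: 15^{8} ≡ 1 (mod 17). Since this equals 1, 15 is a QR.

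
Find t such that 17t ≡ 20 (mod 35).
30

Since gcd(17, 35) = 1 divides 20, a solution exists.
Multiply both sides by the inverse of 17 mod 35:
  17^(-1) mod 35 = 33
  x ≡ 33 × 20 ≡ 660 ≡ 30 (mod 35)
Verification: 17 × 30 = 510 = 14 × 35 + 20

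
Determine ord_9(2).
Powers of 2 mod 9: 2^1≡2, 2^2≡4, 2^3≡8, 2^4≡7, 2^5≡5, 2^6≡1. Order = 6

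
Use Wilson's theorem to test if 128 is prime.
(127)! mod 128 = 0. Since 0 ≢ -1 (mod 128), 128 is not prime.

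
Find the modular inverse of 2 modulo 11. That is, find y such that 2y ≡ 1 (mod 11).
6

Using Extended Euclidean Algorithm:
gcd(2, 11) = 1
Bezout coefficients: 2 × -5 + 11 × 1 = 1
So 2 × -5 ≡ 1 (mod 11)
The inverse is -5 mod 11 = 6
Verification: 2 × 6 = 12 = 1 × 11 + 1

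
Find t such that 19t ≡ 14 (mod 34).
24

Since gcd(19, 34) = 1 divides 14, a solution exists.
Multiply both sides by the inverse of 19 mod 34:
  19^(-1) mod 34 = 9
  x ≡ 9 × 14 ≡ 126 ≡ 24 (mod 34)
Verification: 19 × 24 = 456 = 13 × 34 + 14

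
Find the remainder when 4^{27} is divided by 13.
By Fermat: 4^{12} ≡ 1 (mod 13). 27 = 2×12 + 3. So 4^{27} ≡ 4^{3} ≡ 12 (mod 13)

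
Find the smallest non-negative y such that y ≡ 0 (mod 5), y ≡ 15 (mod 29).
15

Using the Chinese Remainder Theorem:
M = product of moduli = 145
For equation 1: M_1 = 29, 29 ≡ 4 (mod 5), inverse of 29 mod 5 is 4 (check: 4 × 4 = 16 ≡ 1 (mod 5))
For equation 2: M_2 = 5, 5 ≡ 5 (mod 29), inverse of 5 mod 29 is 6 (check: 5 × 6 = 30 ≡ 1 (mod 29))
Combine: y ≡ Σ r_i×M_i×(M_i⁻¹ mod m_i) = 0×29×4 + 15×5×6 = 0 + 450 = 450
450 mod 145 = 15
y ≡ 15 (mod 145)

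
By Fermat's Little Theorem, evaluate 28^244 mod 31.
By Fermat: 28^{30} ≡ 1 (mod 31). 244 = 8×30 + 4. So 28^{244} ≡ 28^{4} ≡ 19 (mod 31)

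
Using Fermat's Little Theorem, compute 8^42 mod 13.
By Fermat: 8^{12} ≡ 1 (mod 13). 42 = 3×12 + 6. So 8^{42} ≡ 8^{6} ≡ 12 (mod 13)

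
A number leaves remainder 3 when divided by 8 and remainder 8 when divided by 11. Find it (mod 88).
M = 8 × 11 = 88. M₁ = 11, y₁ ≡ 3 (mod 8). M₂ = 8, y₂ ≡ 7 (mod 11). k = 3×11×3 + 8×8×7 ≡ 19 (mod 88)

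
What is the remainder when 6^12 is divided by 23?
Using repeated squaring. 12 = 8 + 4 (binary 1100). Repeated squaring mod 23: 6^1 ≡ 6; 6^2 ≡ 6² = 36 ≡ 13; 6^4 ≡ 13² = 169 ≡ 8; 6^8 ≡ 8² = 64 ≡ 18. Multiply: 6^12 = 6^8 × 6^4 ≡ 18 × 8 (mod 23): 18 × 8 = 144 ≡ 6. So 6^12 ≡ 6 (mod 23).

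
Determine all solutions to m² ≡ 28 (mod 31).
The square roots of 28 mod 31 are 20 and 11. Verify: 20² = 400 ≡ 28 (mod 31)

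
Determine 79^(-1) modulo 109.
79^(-1) ≡ 69 (mod 109). Verification: 79 × 69 = 5451 ≡ 1 (mod 109)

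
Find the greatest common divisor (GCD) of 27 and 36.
9

Using the Euclidean algorithm:
27 = 0 × 36 + 27
36 = 1 × 27 + 9
27 = 3 × 9 + 0

GCD(27, 36) = 9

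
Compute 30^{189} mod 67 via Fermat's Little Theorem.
66

By Fermat's Little Theorem, a^(p-1) ≡ 1 (mod p) for prime p and gcd(a, p) = 1
Here p = 67, so 30^66 ≡ 1 (mod 67)
We can reduce the exponent: 189 mod 66 = 57
So 30^189 ≡ 30^57 (mod 67)
Computing: 30^57 mod 67 = 66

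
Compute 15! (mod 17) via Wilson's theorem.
(16)! = (15)! × (16) ≡ -1 (mod 17). So (15)! ≡ -1 × (16)^(-1) ≡ (-1)×(-1) = 1 (mod 17)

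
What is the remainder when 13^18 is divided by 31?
Using repeated squaring. 18 = 16 + 2 (binary 10010). Repeated squaring mod 31: 13^1 ≡ 13; 13^2 ≡ 13² = 169 ≡ 14; 13^4 ≡ 14² = 196 ≡ 10; 13^8 ≡ 10² = 100 ≡ 7; 13^16 ≡ 7² = 49 ≡ 18. Multiply: 13^18 = 13^16 × 13^2 ≡ 18 × 14 (mod 31): 18 × 14 = 252 ≡ 4. So 13^18 ≡ 4 (mod 31).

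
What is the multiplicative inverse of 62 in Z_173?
62^(-1) ≡ 120 (mod 173). Verification: 62 × 120 = 7440 ≡ 1 (mod 173)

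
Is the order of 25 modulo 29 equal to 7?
Yes, ord_29(25) = 7.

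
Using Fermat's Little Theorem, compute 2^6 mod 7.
By Fermat's Little Theorem, 2^{6} ≡ 1 (mod 7) since 7 is prime and gcd(2, 7) = 1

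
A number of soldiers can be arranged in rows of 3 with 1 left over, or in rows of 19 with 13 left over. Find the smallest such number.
M = 3 × 19 = 57. M₁ = 19, y₁ ≡ 1 (mod 3). M₂ = 3, y₂ ≡ 13 (mod 19). t = 1×19×1 + 13×3×13 ≡ 13 (mod 57). The smallest positive such number is 13.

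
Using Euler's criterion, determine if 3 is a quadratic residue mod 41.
By Euler's criterion: 3^{20} ≡ 40 (mod 41). Since this equals -1 (≡ 40), 3 is not a QR.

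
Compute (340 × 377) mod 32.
20

(340 × 377) = 128180
128180 mod 32 = 20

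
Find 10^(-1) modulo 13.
4

Using Extended Euclidean Algorithm:
gcd(10, 13) = 1
Bezout coefficients: 10 × 4 + 13 × -3 = 1
So 10 × 4 ≡ 1 (mod 13)
The inverse is 4 mod 13 = 4
Verification: 10 × 4 = 40 = 3 × 13 + 1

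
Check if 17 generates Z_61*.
p - 1 = 60 has prime divisors 2, 3, 5. Check 17^(60/q) mod 61 for each: 17^(60/2) = 17^30 ≡ 60, 17^(60/3) = 17^20 ≡ 13, 17^(60/5) = 17^12 ≡ 20 (mod 61). None of these is 1, so 17 has order 60 = φ(61), so it is a primitive root mod 61.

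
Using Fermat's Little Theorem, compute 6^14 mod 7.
By Fermat: 6^{6} ≡ 1 (mod 7). 14 = 2×6 + 2. So 6^{14} ≡ 6^{2} ≡ 1 (mod 7)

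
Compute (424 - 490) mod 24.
6

(424 - 490) = -66
-66 mod 24 = 6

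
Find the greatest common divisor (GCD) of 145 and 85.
5

Using the Euclidean algorithm:
145 = 1 × 85 + 60
85 = 1 × 60 + 25
60 = 2 × 25 + 10
25 = 2 × 10 + 5
10 = 2 × 5 + 0

GCD(145, 85) = 5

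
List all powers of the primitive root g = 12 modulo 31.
g^1, g^2, ..., g^{30} mod 31: {12, 20, 23, 28, 26, 2, 24, 9, 15, 25, 21, 4, 17, 18, 30, 19, 11, 8, 3, 5, 29, 7, 22, 16, 6, 10, 27, 14, 13, 1}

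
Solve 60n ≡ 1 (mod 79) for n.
54

Using Extended Euclidean Algorithm:
gcd(60, 79) = 1
Bezout coefficients: 60 × -25 + 79 × 19 = 1
So 60 × -25 ≡ 1 (mod 79)
The inverse is -25 mod 79 = 54
Verification: 60 × 54 = 3240 = 41 × 79 + 1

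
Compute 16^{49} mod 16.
0

Using successive squaring:
Binary expansion of 49: 110001
Powers of 16 mod 16 (each is the square of the previous):
  16^1 ≡ 0 (mod 16)
  16^2 ≡ 0² = 0 ≡ 0 (mod 16)
  16^4 ≡ 0² = 0 ≡ 0 (mod 16)
  16^8 ≡ 0² = 0 ≡ 0 (mod 16)
  16^16 ≡ 0² = 0 ≡ 0 (mod 16)
  16^32 ≡ 0² = 0 ≡ 0 (mod 16)
49 = 32 + 16 + 1, so 16^49 = 16^32 × 16^16 × 16^1 ≡ 0 × 0 × 0 (mod 16)
Multiplying step by step:
  0 × 0 = 0 ≡ 0 (mod 16)
  0 × 0 = 0 ≡ 0 (mod 16)
Result: 16^49 ≡ 0 (mod 16)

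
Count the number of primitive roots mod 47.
Number of primitive roots mod 47 = φ(46) = 22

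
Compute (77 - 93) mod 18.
2

(77 - 93) = -16
-16 mod 18 = 2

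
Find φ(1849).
1806

Prime factorization: 1849 = 43^2
Using the formula φ(n) = n × Π(1 - 1/p) for each prime factor p:
φ(1849) = 1849 × (1 - 1/43)
φ(1849) = 1806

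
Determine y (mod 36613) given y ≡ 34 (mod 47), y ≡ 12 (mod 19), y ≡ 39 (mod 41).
7460

Using the Chinese Remainder Theorem:
M = product of moduli = 36613
For equation 1: M_1 = 779, 779 ≡ 27 (mod 47), inverse of 779 mod 47 is 7 (check: 27 × 7 = 189 ≡ 1 (mod 47))
For equation 2: M_2 = 1927, 1927 ≡ 8 (mod 19), inverse of 1927 mod 19 is 12 (check: 8 × 12 = 96 ≡ 1 (mod 19))
For equation 3: M_3 = 893, 893 ≡ 32 (mod 41), inverse of 893 mod 41 is 9 (check: 32 × 9 = 288 ≡ 1 (mod 41))
Combine: y ≡ Σ r_i×M_i×(M_i⁻¹ mod m_i) = 34×779×7 + 12×1927×12 + 39×893×9 = 185402 + 277488 + 313443 = 776333
776333 mod 36613 = 7460
y ≡ 7460 (mod 36613)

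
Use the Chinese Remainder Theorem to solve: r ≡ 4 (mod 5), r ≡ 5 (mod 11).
M = 5 × 11 = 55. M₁ = 11, y₁ ≡ 1 (mod 5). M₂ = 5, y₂ ≡ 9 (mod 11). r = 4×11×1 + 5×5×9 ≡ 49 (mod 55)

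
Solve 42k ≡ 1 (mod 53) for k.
24

Using Extended Euclidean Algorithm:
gcd(42, 53) = 1
Bezout coefficients: 42 × 24 + 53 × -19 = 1
So 42 × 24 ≡ 1 (mod 53)
The inverse is 24 mod 53 = 24
Verification: 42 × 24 = 1008 = 19 × 53 + 1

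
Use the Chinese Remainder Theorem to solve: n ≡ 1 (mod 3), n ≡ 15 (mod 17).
49

Using the Chinese Remainder Theorem:
M = product of moduli = 51
For equation 1: M_1 = 17, 17 ≡ 2 (mod 3), inverse of 17 mod 3 is 2 (check: 2 × 2 = 4 ≡ 1 (mod 3))
For equation 2: M_2 = 3, 3 ≡ 3 (mod 17), inverse of 3 mod 17 is 6 (check: 3 × 6 = 18 ≡ 1 (mod 17))
Combine: n ≡ Σ r_i×M_i×(M_i⁻¹ mod m_i) = 1×17×2 + 15×3×6 = 34 + 270 = 304
304 mod 51 = 49
n ≡ 49 (mod 51)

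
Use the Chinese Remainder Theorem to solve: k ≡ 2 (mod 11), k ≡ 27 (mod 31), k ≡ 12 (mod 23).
4336

Using the Chinese Remainder Theorem:
M = product of moduli = 7843
For equation 1: M_1 = 713, 713 ≡ 9 (mod 11), inverse of 713 mod 11 is 5 (check: 9 × 5 = 45 ≡ 1 (mod 11))
For equation 2: M_2 = 253, 253 ≡ 5 (mod 31), inverse of 253 mod 31 is 25 (check: 5 × 25 = 125 ≡ 1 (mod 31))
For equation 3: M_3 = 341, 341 ≡ 19 (mod 23), inverse of 341 mod 23 is 17 (check: 19 × 17 = 323 ≡ 1 (mod 23))
Combine: k ≡ Σ r_i×M_i×(M_i⁻¹ mod m_i) = 2×713×5 + 27×253×25 + 12×341×17 = 7130 + 170775 + 69564 = 247469
247469 mod 7843 = 4336
k ≡ 4336 (mod 7843)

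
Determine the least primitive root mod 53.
p - 1 = 52 has prime divisors 2, 13. h is a primitive root mod 53 iff h^(52/q) ≢ 1 (mod 53) for each such q.
h = 2: 2^26 ≡ 52, 2^4 ≡ 16 (mod 53); none is 1, so 2 has order 52 and is a primitive root.
The smallest primitive root mod 53 is g = 2.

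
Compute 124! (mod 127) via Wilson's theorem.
(126)! = (124)! × (125) × (126) ≡ -1 (mod 127). So (124)! ≡ -1 × [(126)(125)]^(-1) ≡ 63 (mod 127)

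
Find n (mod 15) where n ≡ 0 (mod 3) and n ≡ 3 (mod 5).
M = 3 × 5 = 15. M₁ = 5, y₁ ≡ 2 (mod 3). M₂ = 3, y₂ ≡ 2 (mod 5). n = 0×5×2 + 3×3×2 ≡ 3 (mod 15)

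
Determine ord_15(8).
Powers of 8 mod 15: 8^1≡8, 8^2≡4, 8^3≡2, 8^4≡1. Order = 4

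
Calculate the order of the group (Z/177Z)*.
116

Prime factorization: 177 = 3 × 59
Using the formula φ(n) = n × Π(1 - 1/p) for each prime factor p:
φ(177) = 177 × (1 - 1/3) × (1 - 1/59)
φ(177) = 116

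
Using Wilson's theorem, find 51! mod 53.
(52)! = (51)! × (52) ≡ -1 (mod 53). So (51)! ≡ -1 × (52)^(-1) ≡ (-1)×(-1) = 1 (mod 53)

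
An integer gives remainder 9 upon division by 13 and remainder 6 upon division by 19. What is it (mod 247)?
M = 13 × 19 = 247. M₁ = 19, y₁ ≡ 11 (mod 13). M₂ = 13, y₂ ≡ 3 (mod 19). x = 9×19×11 + 6×13×3 ≡ 139 (mod 247). The smallest positive such number is 139.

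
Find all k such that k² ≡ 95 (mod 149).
The square roots of 95 mod 149 are 63 and 86. Verify: 63² = 3969 ≡ 95 (mod 149)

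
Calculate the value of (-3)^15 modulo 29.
Using repeated squaring. (-3) ≡ 26 (mod 29). 15 = 8 + 4 + 2 + 1 (binary 1111). Repeated squaring mod 29: 26^1 ≡ 26; 26^2 ≡ 26² = 676 ≡ 9; 26^4 ≡ 9² = 81 ≡ 23; 26^8 ≡ 23² = 529 ≡ 7. Multiply: (-3)^15 ≡ 26^8 × 26^4 × 26^2 × 26^1 ≡ 7 × 23 × 9 × 26 (mod 29): 7 × 23 = 161 ≡ 16; 16 × 9 = 144 ≡ 28; 28 × 26 = 728 ≡ 3. So (-3)^15 ≡ 3 (mod 29).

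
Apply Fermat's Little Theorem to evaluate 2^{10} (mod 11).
1

By Fermat's Little Theorem, a^(p-1) ≡ 1 (mod p) for prime p and gcd(a, p) = 1
Here p = 11, so 2^10 ≡ 1 (mod 11)
We can reduce the exponent: 10 mod 10 = 0
So 2^10 ≡ 2^0 (mod 11)
Computing: 2^0 mod 11 = 1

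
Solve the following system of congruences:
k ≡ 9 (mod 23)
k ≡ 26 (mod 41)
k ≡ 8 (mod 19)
6012

Using the Chinese Remainder Theorem:
M = product of moduli = 17917
For equation 1: M_1 = 779, 779 ≡ 20 (mod 23), inverse of 779 mod 23 is 15 (check: 20 × 15 = 300 ≡ 1 (mod 23))
For equation 2: M_2 = 437, 437 ≡ 27 (mod 41), inverse of 437 mod 41 is 38 (check: 27 × 38 = 1026 ≡ 1 (mod 41))
For equation 3: M_3 = 943, 943 ≡ 12 (mod 19), inverse of 943 mod 19 is 8 (check: 12 × 8 = 96 ≡ 1 (mod 19))
Combine: k ≡ Σ r_i×M_i×(M_i⁻¹ mod m_i) = 9×779×15 + 26×437×38 + 8×943×8 = 105165 + 431756 + 60352 = 597273
597273 mod 17917 = 6012
k ≡ 6012 (mod 17917)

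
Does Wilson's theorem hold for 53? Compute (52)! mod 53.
(52)! mod 53 = 52. Since this equals -1 (mod 53), Wilson confirms 53 is prime.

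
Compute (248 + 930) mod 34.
22

(248 + 930) = 1178
1178 mod 34 = 22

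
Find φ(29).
28

Prime factorization: 29 = 29
Using the formula φ(n) = n × Π(1 - 1/p) for each prime factor p:
φ(29) = 29 × (1 - 1/29)
φ(29) = 28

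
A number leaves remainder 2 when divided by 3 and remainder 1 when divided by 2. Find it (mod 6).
M = 3 × 2 = 6. M₁ = 2, y₁ ≡ 2 (mod 3). M₂ = 3, y₂ ≡ 1 (mod 2). n = 2×2×2 + 1×3×1 ≡ 5 (mod 6)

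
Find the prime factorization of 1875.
3 × 5^4

Divide by primes starting from smallest:
1875 ÷ 3 = 625
625 ÷ 5 = 125
125 ÷ 5 = 25
25 ÷ 5 = 5
5 ÷ 5 = 1

1875 = 3 × 5^4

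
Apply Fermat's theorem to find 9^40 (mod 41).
By Fermat's Little Theorem, 9^{40} ≡ 1 (mod 41) since 41 is prime and gcd(9, 41) = 1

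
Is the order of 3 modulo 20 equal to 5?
No, the actual order is 4, not 5.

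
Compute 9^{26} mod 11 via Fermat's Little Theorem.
9

By Fermat's Little Theorem, a^(p-1) ≡ 1 (mod p) for prime p and gcd(a, p) = 1
Here p = 11, so 9^10 ≡ 1 (mod 11)
We can reduce the exponent: 26 mod 10 = 6
So 9^26 ≡ 9^6 (mod 11)
Computing: 9^6 mod 11 = 9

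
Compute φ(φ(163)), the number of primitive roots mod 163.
Number of primitive roots mod 163 = φ(162) = 54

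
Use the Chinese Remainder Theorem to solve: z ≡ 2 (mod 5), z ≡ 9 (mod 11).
M = 5 × 11 = 55. M₁ = 11, y₁ ≡ 1 (mod 5). M₂ = 5, y₂ ≡ 9 (mod 11). z = 2×11×1 + 9×5×9 ≡ 42 (mod 55)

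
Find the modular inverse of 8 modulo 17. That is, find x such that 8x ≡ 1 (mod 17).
15

Using Extended Euclidean Algorithm:
gcd(8, 17) = 1
Bezout coefficients: 8 × -2 + 17 × 1 = 1
So 8 × -2 ≡ 1 (mod 17)
The inverse is -2 mod 17 = 15
Verification: 8 × 15 = 120 = 7 × 17 + 1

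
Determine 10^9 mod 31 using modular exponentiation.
9 = 8 + 1 (binary 1001). Repeated squaring mod 31: 10^1 ≡ 10; 10^2 ≡ 10² = 100 ≡ 7; 10^4 ≡ 7² = 49 ≡ 18; 10^8 ≡ 18² = 324 ≡ 14. Multiply: 10^9 = 10^8 × 10^1 ≡ 14 × 10 (mod 31): 14 × 10 = 140 ≡ 16. So 10^9 ≡ 16 (mod 31).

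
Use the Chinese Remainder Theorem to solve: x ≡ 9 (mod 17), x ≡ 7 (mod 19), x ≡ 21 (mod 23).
5840

Using the Chinese Remainder Theorem:
M = product of moduli = 7429
For equation 1: M_1 = 437, 437 ≡ 12 (mod 17), inverse of 437 mod 17 is 10 (check: 12 × 10 = 120 ≡ 1 (mod 17))
For equation 2: M_2 = 391, 391 ≡ 11 (mod 19), inverse of 391 mod 19 is 7 (check: 11 × 7 = 77 ≡ 1 (mod 19))
For equation 3: M_3 = 323, 323 ≡ 1 (mod 23), inverse of 323 mod 23 is 1 (check: 1 × 1 = 1 ≡ 1 (mod 23))
Combine: x ≡ Σ r_i×M_i×(M_i⁻¹ mod m_i) = 9×437×10 + 7×391×7 + 21×323×1 = 39330 + 19159 + 6783 = 65272
65272 mod 7429 = 5840
x ≡ 5840 (mod 7429)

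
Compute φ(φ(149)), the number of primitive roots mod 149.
Number of primitive roots mod 149 = φ(148) = 72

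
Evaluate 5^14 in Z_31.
Using repeated squaring. 14 = 8 + 4 + 2 (binary 1110). Repeated squaring mod 31: 5^1 ≡ 5; 5^2 ≡ 5² = 25 ≡ 25; 5^4 ≡ 25² = 625 ≡ 5; 5^8 ≡ 5² = 25 ≡ 25. Multiply: 5^14 = 5^8 × 5^4 × 5^2 ≡ 25 × 5 × 25 (mod 31): 25 × 5 = 125 ≡ 1; 1 × 25 = 25 ≡ 25. So 5^14 ≡ 25 (mod 31).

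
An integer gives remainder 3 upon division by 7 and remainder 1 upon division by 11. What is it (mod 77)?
M = 7 × 11 = 77. M₁ = 11, y₁ ≡ 2 (mod 7). M₂ = 7, y₂ ≡ 8 (mod 11). k = 3×11×2 + 1×7×8 ≡ 45 (mod 77). The smallest positive such number is 45.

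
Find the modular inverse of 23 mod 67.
23^(-1) ≡ 35 (mod 67). Verification: 23 × 35 = 805 ≡ 1 (mod 67)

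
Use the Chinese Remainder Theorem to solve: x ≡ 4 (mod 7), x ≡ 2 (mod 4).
M = 7 × 4 = 28. M₁ = 4, y₁ ≡ 2 (mod 7). M₂ = 7, y₂ ≡ 3 (mod 4). x = 4×4×2 + 2×7×3 ≡ 18 (mod 28)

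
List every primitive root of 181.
Primitive roots mod 181: {2, 10, 18, 21, 23, 24, 28, 41, 47, 50, 53, 54, 57, 58, 63, 66, 69, 76, 77, 78, 83, 84, 85, 90, 91, 96, 97, 98, 103, 104, 105, 112, 115, 118, 123, 124, 127, 128, 131, 134, 140, 153, 157, 158, 160, 163, 171, 179}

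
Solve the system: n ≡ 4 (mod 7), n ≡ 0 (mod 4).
M = 7 × 4 = 28. M₁ = 4, y₁ ≡ 2 (mod 7). M₂ = 7, y₂ ≡ 3 (mod 4). n = 4×4×2 + 0×7×3 ≡ 4 (mod 28)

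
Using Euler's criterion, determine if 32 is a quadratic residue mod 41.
By Euler's criterion: 32^{20} ≡ 1 (mod 41). Since this equals 1, 32 is a QR.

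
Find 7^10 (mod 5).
7 ≡ 2 (mod 5). 10 = 8 + 2 (binary 1010). Repeated squaring mod 5: 2^1 ≡ 2; 2^2 ≡ 2² = 4 ≡ 4; 2^4 ≡ 4² = 16 ≡ 1; 2^8 ≡ 1² = 1 ≡ 1. Multiply: 7^10 ≡ 2^8 × 2^2 ≡ 1 × 4 (mod 5): 1 × 4 = 4 ≡ 4. So 7^10 ≡ 4 (mod 5).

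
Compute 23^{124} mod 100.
41

Using successive squaring:
Binary expansion of 124: 1111100
Powers of 23 mod 100 (each is the square of the previous):
  23^1 ≡ 23 (mod 100)
  23^2 ≡ 23² = 529 ≡ 29 (mod 100)
  23^4 ≡ 29² = 841 ≡ 41 (mod 100)
  23^8 ≡ 41² = 1681 ≡ 81 (mod 100)
  23^16 ≡ 81² = 6561 ≡ 61 (mod 100)
  23^32 ≡ 61² = 3721 ≡ 21 (mod 100)
  23^64 ≡ 21² = 441 ≡ 41 (mod 100)
124 = 64 + 32 + 16 + 8 + 4, so 23^124 = 23^64 × 23^32 × 23^16 × 23^8 × 23^4 ≡ 41 × 21 × 61 × 81 × 41 (mod 100)
Multiplying step by step:
  41 × 21 = 861 ≡ 61 (mod 100)
  61 × 61 = 3721 ≡ 21 (mod 100)
  21 × 81 = 1701 ≡ 1 (mod 100)
  1 × 41 = 41 ≡ 41 (mod 100)
Result: 23^124 ≡ 41 (mod 100)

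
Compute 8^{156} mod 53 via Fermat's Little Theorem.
1

By Fermat's Little Theorem, a^(p-1) ≡ 1 (mod p) for prime p and gcd(a, p) = 1
Here p = 53, so 8^52 ≡ 1 (mod 53)
We can reduce the exponent: 156 mod 52 = 0
So 8^156 ≡ 8^0 (mod 53)
Computing: 8^0 mod 53 = 1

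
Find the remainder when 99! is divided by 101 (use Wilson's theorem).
(100)! = (99)! × (100) ≡ -1 (mod 101). So (99)! ≡ -1 × (100)^(-1) ≡ (-1)×(-1) = 1 (mod 101)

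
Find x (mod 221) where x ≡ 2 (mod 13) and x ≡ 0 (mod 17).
M = 13 × 17 = 221. M₁ = 17, y₁ ≡ 10 (mod 13). M₂ = 13, y₂ ≡ 4 (mod 17). x = 2×17×10 + 0×13×4 ≡ 119 (mod 221)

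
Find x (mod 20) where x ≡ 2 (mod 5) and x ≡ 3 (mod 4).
M = 5 × 4 = 20. M₁ = 4, y₁ ≡ 4 (mod 5). M₂ = 5, y₂ ≡ 1 (mod 4). x = 2×4×4 + 3×5×1 ≡ 7 (mod 20)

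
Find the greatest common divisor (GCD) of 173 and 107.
1

Using the Euclidean algorithm:
173 = 1 × 107 + 66
107 = 1 × 66 + 41
66 = 1 × 41 + 25
41 = 1 × 25 + 16
25 = 1 × 16 + 9
16 = 1 × 9 + 7
9 = 1 × 7 + 2
7 = 3 × 2 + 1
2 = 2 × 1 + 0

GCD(173, 107) = 1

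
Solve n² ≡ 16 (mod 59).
The square roots of 16 mod 59 are 4 and 55. Verify: 4² = 16 ≡ 16 (mod 59)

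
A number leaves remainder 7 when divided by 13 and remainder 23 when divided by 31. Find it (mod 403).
M = 13 × 31 = 403. M₁ = 31, y₁ ≡ 8 (mod 13). M₂ = 13, y₂ ≡ 12 (mod 31). n = 7×31×8 + 23×13×12 ≡ 85 (mod 403)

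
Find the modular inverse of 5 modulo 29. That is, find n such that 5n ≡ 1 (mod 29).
6

Using Extended Euclidean Algorithm:
gcd(5, 29) = 1
Bezout coefficients: 5 × 6 + 29 × -1 = 1
So 5 × 6 ≡ 1 (mod 29)
The inverse is 6 mod 29 = 6
Verification: 5 × 6 = 30 = 1 × 29 + 1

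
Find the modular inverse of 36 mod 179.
36^(-1) ≡ 5 (mod 179). Verification: 36 × 5 = 180 ≡ 1 (mod 179)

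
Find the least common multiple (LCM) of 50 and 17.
850

First find GCD(50, 17) using the Euclidean algorithm:
50 = 2 × 17 + 16
17 = 1 × 16 + 1
16 = 16 × 1 + 0
GCD(50, 17) = 1

LCM formula: LCM(a, b) = (a × b) / GCD(a, b)
LCM(50, 17) = (50 × 17) / 1
LCM(50, 17) = 850 / 1
LCM(50, 17) = 850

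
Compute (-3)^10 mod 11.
(-3) ≡ 8 (mod 11). 10 = 8 + 2 (binary 1010). Repeated squaring mod 11: 8^1 ≡ 8; 8^2 ≡ 8² = 64 ≡ 9; 8^4 ≡ 9² = 81 ≡ 4; 8^8 ≡ 4² = 16 ≡ 5. Multiply: (-3)^10 ≡ 8^8 × 8^2 ≡ 5 × 9 (mod 11): 5 × 9 = 45 ≡ 1. So (-3)^10 ≡ 1 (mod 11).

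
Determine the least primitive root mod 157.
p - 1 = 156 has prime divisors 2, 3, 13. h is a primitive root mod 157 iff h^(156/q) ≢ 1 (mod 157) for each such q.
h = 2: 2^78 ≡ 156, 2^52 ≡ 1, 2^12 ≡ 14 (mod 157); 2^52 ≡ 1, so not a primitive root.
h = 3: 3^78 ≡ 1, 3^52 ≡ 12, 3^12 ≡ 153 (mod 157); 3^78 ≡ 1, so not a primitive root.
h = 4: 4^78 ≡ 1, 4^52 ≡ 1, 4^12 ≡ 39 (mod 157); 4^78 ≡ 1, so not a primitive root.
h = 5: 5^78 ≡ 156, 5^52 ≡ 12, 5^12 ≡ 130 (mod 157); none is 1, so 5 has order 156 and is a primitive root.
The smallest primitive root mod 157 is g = 5.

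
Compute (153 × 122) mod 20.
6

(153 × 122) = 18666
18666 mod 20 = 6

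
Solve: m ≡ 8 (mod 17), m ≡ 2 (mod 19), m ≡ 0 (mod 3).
M = 17 × 19 × 3 = 969. M₁ = 57, y₁ ≡ 3 (mod 17). M₂ = 51, y₂ ≡ 3 (mod 19). M₃ = 323, y₃ ≡ 2 (mod 3). m = 8×57×3 + 2×51×3 + 0×323×2 ≡ 705 (mod 969)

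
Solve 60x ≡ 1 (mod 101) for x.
32

Using Extended Euclidean Algorithm:
gcd(60, 101) = 1
Bezout coefficients: 60 × 32 + 101 × -19 = 1
So 60 × 32 ≡ 1 (mod 101)
The inverse is 32 mod 101 = 32
Verification: 60 × 32 = 1920 = 19 × 101 + 1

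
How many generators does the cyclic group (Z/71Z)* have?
24

The number of primitive roots modulo p is φ(p-1) = φ(70)
φ(70) = 24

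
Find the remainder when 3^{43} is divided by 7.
By Fermat: 3^{6} ≡ 1 (mod 7). 43 = 7×6 + 1. So 3^{43} ≡ 3^{1} ≡ 3 (mod 7)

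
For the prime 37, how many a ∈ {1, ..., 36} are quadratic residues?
For prime 37, there are (p-1)/2 = (37-1)/2 = 18 quadratic residues (excluding 0).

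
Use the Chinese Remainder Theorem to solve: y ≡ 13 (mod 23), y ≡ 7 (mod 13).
59

Using the Chinese Remainder Theorem:
M = product of moduli = 299
For equation 1: M_1 = 13, 13 ≡ 13 (mod 23), inverse of 13 mod 23 is 16 (check: 13 × 16 = 208 ≡ 1 (mod 23))
For equation 2: M_2 = 23, 23 ≡ 10 (mod 13), inverse of 23 mod 13 is 4 (check: 10 × 4 = 40 ≡ 1 (mod 13))
Combine: y ≡ Σ r_i×M_i×(M_i⁻¹ mod m_i) = 13×13×16 + 7×23×4 = 2704 + 644 = 3348
3348 mod 299 = 59
y ≡ 59 (mod 299)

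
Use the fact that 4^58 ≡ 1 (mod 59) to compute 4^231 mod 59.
By Fermat: 4^{58} ≡ 1 (mod 59). 231 = 3×58 + 57. So 4^{231} ≡ 4^{57} ≡ 15 (mod 59)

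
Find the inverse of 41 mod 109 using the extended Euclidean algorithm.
Extended GCD: 41(8) + 109(-3) = 1. So 41^(-1) ≡ 8 ≡ 8 (mod 109). Verify: 41 × 8 = 328 ≡ 1 (mod 109)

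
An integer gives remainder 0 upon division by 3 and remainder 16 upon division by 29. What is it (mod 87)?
M = 3 × 29 = 87. M₁ = 29, y₁ ≡ 2 (mod 3). M₂ = 3, y₂ ≡ 10 (mod 29). m = 0×29×2 + 16×3×10 ≡ 45 (mod 87). The smallest positive such number is 45.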